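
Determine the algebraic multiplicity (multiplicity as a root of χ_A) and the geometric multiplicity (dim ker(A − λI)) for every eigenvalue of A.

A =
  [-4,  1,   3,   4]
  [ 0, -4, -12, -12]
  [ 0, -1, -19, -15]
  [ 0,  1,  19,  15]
λ = -4: alg = 3, geom = 1; λ = 0: alg = 1, geom = 1

Step 1 — factor the characteristic polynomial to read off the algebraic multiplicities:
  χ_A(x) = x*(x + 4)^3

Step 2 — compute geometric multiplicities via the rank-nullity identity g(λ) = n − rank(A − λI):
  rank(A − (-4)·I) = 3, so dim ker(A − (-4)·I) = n − 3 = 1
  rank(A − (0)·I) = 3, so dim ker(A − (0)·I) = n − 3 = 1

Summary:
  λ = -4: algebraic multiplicity = 3, geometric multiplicity = 1
  λ = 0: algebraic multiplicity = 1, geometric multiplicity = 1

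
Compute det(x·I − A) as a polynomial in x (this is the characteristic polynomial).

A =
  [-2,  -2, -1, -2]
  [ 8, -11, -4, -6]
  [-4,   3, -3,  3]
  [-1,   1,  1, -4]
x^4 + 20*x^3 + 150*x^2 + 500*x + 625

Expanding det(x·I − A) (e.g. by cofactor expansion or by noting that A is similar to its Jordan form J, which has the same characteristic polynomial as A) gives
  χ_A(x) = x^4 + 20*x^3 + 150*x^2 + 500*x + 625
which factors as (x + 5)^4. The eigenvalues (with algebraic multiplicities) are λ = -5 with multiplicity 4.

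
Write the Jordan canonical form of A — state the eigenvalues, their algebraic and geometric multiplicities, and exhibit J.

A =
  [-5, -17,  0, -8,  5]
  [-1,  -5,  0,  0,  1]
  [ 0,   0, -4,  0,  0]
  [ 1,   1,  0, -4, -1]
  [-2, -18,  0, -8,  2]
J_2(-4) ⊕ J_1(-4) ⊕ J_1(-4) ⊕ J_1(0)

The characteristic polynomial is
  det(x·I − A) = x^5 + 16*x^4 + 96*x^3 + 256*x^2 + 256*x = x*(x + 4)^4

Eigenvalues and multiplicities (the geometric multiplicity of λ is n − rank(A − λI), which equals the number of Jordan blocks for λ):
  λ = -4: algebraic multiplicity = 4, geometric multiplicity = 3
  λ = 0: algebraic multiplicity = 1, geometric multiplicity = 1

Determining the block sizes for each eigenvalue:
  λ = -4: 3 blocks summing to 4 forces exactly one block of size 2 and the rest size 1 → block sizes [2, 1, 1]
  λ = 0: one block (gm = 1), so the single block has size am = 1 → block sizes [1]

Assembling the blocks gives a Jordan form
J =
  [-4,  1,  0,  0, 0]
  [ 0, -4,  0,  0, 0]
  [ 0,  0, -4,  0, 0]
  [ 0,  0,  0, -4, 0]
  [ 0,  0,  0,  0, 0]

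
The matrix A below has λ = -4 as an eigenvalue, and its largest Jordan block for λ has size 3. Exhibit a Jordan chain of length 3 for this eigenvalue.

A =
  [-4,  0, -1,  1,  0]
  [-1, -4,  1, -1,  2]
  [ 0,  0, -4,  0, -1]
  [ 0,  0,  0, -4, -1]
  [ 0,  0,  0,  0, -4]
A Jordan chain for λ = -4 of length 3:
v_1 = (0, 1, 0, 0, 0)ᵀ
v_2 = (-1, 1, 0, 0, 0)ᵀ
v_3 = (0, 0, 1, 0, 0)ᵀ

Let N = A − (-4)·I. We want v_3 with N^3 v_3 = 0 but N^2 v_3 ≠ 0; then v_{j-1} := N · v_j for j = 3, …, 2.

Pick v_3 = (0, 0, 1, 0, 0)ᵀ.
Then v_2 = N · v_3 = (-1, 1, 0, 0, 0)ᵀ.
Then v_1 = N · v_2 = (0, 1, 0, 0, 0)ᵀ.

Sanity check: (A − (-4)·I) v_1 = (0, 0, 0, 0, 0)ᵀ = 0. ✓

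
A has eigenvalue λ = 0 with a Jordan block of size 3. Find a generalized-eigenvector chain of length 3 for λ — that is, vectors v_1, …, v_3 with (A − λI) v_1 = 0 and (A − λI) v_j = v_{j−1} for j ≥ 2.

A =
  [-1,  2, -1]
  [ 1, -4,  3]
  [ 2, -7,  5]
A Jordan chain for λ = 0 of length 3:
v_1 = (1, 1, 1)ᵀ
v_2 = (-1, 1, 2)ᵀ
v_3 = (1, 0, 0)ᵀ

Let N = A − (0)·I. We want v_3 with N^3 v_3 = 0 but N^2 v_3 ≠ 0; then v_{j-1} := N · v_j for j = 3, …, 2.

Pick v_3 = (1, 0, 0)ᵀ.
Then v_2 = N · v_3 = (-1, 1, 2)ᵀ.
Then v_1 = N · v_2 = (1, 1, 1)ᵀ.

Sanity check: (A − (0)·I) v_1 = (0, 0, 0)ᵀ = 0. ✓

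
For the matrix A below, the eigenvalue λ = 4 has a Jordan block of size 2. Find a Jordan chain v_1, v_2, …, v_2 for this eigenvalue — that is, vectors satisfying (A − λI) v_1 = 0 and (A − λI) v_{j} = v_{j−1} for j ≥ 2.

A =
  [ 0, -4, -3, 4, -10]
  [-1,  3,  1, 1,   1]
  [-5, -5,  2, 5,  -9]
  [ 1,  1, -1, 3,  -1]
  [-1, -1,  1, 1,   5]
A Jordan chain for λ = 4 of length 2:
v_1 = (-3, 1, -2, -1, 1)ᵀ
v_2 = (0, 0, 1, 0, 0)ᵀ

Let N = A − (4)·I. We want v_2 with N^2 v_2 = 0 but N^1 v_2 ≠ 0; then v_{j-1} := N · v_j for j = 2, …, 2.

Pick v_2 = (0, 0, 1, 0, 0)ᵀ.
Then v_1 = N · v_2 = (-3, 1, -2, -1, 1)ᵀ.

Sanity check: (A − (4)·I) v_1 = (0, 0, 0, 0, 0)ᵀ = 0. ✓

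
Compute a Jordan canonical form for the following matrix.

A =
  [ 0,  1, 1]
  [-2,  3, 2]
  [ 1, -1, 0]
J_2(1) ⊕ J_1(1)

The characteristic polynomial is
  det(x·I − A) = x^3 - 3*x^2 + 3*x - 1 = (x - 1)^3

Eigenvalues and multiplicities (the geometric multiplicity of λ is n − rank(A − λI), which equals the number of Jordan blocks for λ):
  λ = 1: algebraic multiplicity = 3, geometric multiplicity = 2

Determining the block sizes for each eigenvalue:
  λ = 1: 2 blocks summing to 3 forces exactly one block of size 2 and the rest size 1 → block sizes [2, 1]

Assembling the blocks gives a Jordan form
J =
  [1, 1, 0]
  [0, 1, 0]
  [0, 0, 1]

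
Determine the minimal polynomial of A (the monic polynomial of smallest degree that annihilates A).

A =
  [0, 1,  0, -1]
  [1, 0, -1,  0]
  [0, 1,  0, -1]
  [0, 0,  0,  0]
x^3

The characteristic polynomial is χ_A(x) = x^4, so the eigenvalues are known. The minimal polynomial is
  m_A(x) = Π_λ (x − λ)^{k_λ}
where k_λ is the size of the *largest* Jordan block for λ (equivalently, the smallest k with (A − λI)^k v = 0 for every generalised eigenvector v of λ).

  λ = 0: largest Jordan block has size 3, contributing (x − 0)^3

So m_A(x) = x^3 = x^3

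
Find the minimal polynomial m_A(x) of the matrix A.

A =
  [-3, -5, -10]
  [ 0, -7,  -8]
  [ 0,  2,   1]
x^2 + 6*x + 9

The characteristic polynomial is χ_A(x) = (x + 3)^3, so the eigenvalues are known. The minimal polynomial is
  m_A(x) = Π_λ (x − λ)^{k_λ}
where k_λ is the size of the *largest* Jordan block for λ (equivalently, the smallest k with (A − λI)^k v = 0 for every generalised eigenvector v of λ).

  λ = -3: largest Jordan block has size 2, contributing (x + 3)^2

So m_A(x) = (x + 3)^2 = x^2 + 6*x + 9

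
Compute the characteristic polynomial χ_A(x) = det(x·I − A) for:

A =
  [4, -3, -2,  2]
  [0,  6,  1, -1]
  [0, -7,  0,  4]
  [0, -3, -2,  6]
x^4 - 16*x^3 + 96*x^2 - 256*x + 256

Expanding det(x·I − A) (e.g. by cofactor expansion or by noting that A is similar to its Jordan form J, which has the same characteristic polynomial as A) gives
  χ_A(x) = x^4 - 16*x^3 + 96*x^2 - 256*x + 256
which factors as (x - 4)^4. The eigenvalues (with algebraic multiplicities) are λ = 4 with multiplicity 4.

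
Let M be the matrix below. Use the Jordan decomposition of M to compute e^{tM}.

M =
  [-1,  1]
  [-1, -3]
e^{tM} =
  [t*exp(-2*t) + exp(-2*t), t*exp(-2*t)]
  [-t*exp(-2*t), -t*exp(-2*t) + exp(-2*t)]

Strategy: write M = P · J · P⁻¹ where J is a Jordan canonical form, so e^{tM} = P · e^{tJ} · P⁻¹, and e^{tJ} can be computed block-by-block.

M has Jordan form
J =
  [-2,  1]
  [ 0, -2]
(up to reordering of blocks).

Per-block formulas:
  For a 2×2 Jordan block J_2(-2): exp(t · J_2(-2)) = e^(-2t)·(I + t·N), where N is the 2×2 nilpotent shift.

After assembling e^{tJ} and conjugating by P, we get:

e^{tM} =
  [t*exp(-2*t) + exp(-2*t), t*exp(-2*t)]
  [-t*exp(-2*t), -t*exp(-2*t) + exp(-2*t)]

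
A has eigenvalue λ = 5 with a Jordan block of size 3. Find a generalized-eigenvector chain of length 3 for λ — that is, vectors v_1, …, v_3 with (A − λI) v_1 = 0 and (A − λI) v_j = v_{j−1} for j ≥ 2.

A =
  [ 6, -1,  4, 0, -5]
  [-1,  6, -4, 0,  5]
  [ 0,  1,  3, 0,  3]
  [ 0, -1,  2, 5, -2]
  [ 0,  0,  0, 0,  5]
A Jordan chain for λ = 5 of length 3:
v_1 = (2, -2, -1, 1, 0)ᵀ
v_2 = (1, -1, 0, 0, 0)ᵀ
v_3 = (1, 0, 0, 0, 0)ᵀ

Let N = A − (5)·I. We want v_3 with N^3 v_3 = 0 but N^2 v_3 ≠ 0; then v_{j-1} := N · v_j for j = 3, …, 2.

Pick v_3 = (1, 0, 0, 0, 0)ᵀ.
Then v_2 = N · v_3 = (1, -1, 0, 0, 0)ᵀ.
Then v_1 = N · v_2 = (2, -2, -1, 1, 0)ᵀ.

Sanity check: (A − (5)·I) v_1 = (0, 0, 0, 0, 0)ᵀ = 0. ✓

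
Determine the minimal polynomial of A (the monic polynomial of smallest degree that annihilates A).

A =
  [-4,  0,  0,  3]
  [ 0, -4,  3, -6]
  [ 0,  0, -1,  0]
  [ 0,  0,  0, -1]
x^2 + 5*x + 4

The characteristic polynomial is χ_A(x) = (x + 1)^2*(x + 4)^2, so the eigenvalues are known. The minimal polynomial is
  m_A(x) = Π_λ (x − λ)^{k_λ}
where k_λ is the size of the *largest* Jordan block for λ (equivalently, the smallest k with (A − λI)^k v = 0 for every generalised eigenvector v of λ).

  λ = -4: largest Jordan block has size 1, contributing (x + 4)
  λ = -1: largest Jordan block has size 1, contributing (x + 1)

So m_A(x) = (x + 1)*(x + 4) = x^2 + 5*x + 4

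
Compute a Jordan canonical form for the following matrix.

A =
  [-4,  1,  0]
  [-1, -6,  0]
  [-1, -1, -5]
J_2(-5) ⊕ J_1(-5)

The characteristic polynomial is
  det(x·I − A) = x^3 + 15*x^2 + 75*x + 125 = (x + 5)^3

Eigenvalues and multiplicities (the geometric multiplicity of λ is n − rank(A − λI), which equals the number of Jordan blocks for λ):
  λ = -5: algebraic multiplicity = 3, geometric multiplicity = 2

Determining the block sizes for each eigenvalue:
  λ = -5: 2 blocks summing to 3 forces exactly one block of size 2 and the rest size 1 → block sizes [2, 1]

Assembling the blocks gives a Jordan form
J =
  [-5,  1,  0]
  [ 0, -5,  0]
  [ 0,  0, -5]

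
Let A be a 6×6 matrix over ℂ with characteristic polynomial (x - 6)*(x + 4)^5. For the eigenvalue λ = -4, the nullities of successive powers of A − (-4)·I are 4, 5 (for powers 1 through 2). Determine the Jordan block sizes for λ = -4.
Block sizes for λ = -4: [2, 1, 1, 1]

From the dimensions of kernels of powers, the number of Jordan blocks of size at least j is d_j − d_{j−1} where d_j = dim ker(N^j) (with d_0 = 0). Computing the differences gives [4, 1].
The number of blocks of size exactly k is (#blocks of size ≥ k) − (#blocks of size ≥ k + 1), so the partition is: 3 block(s) of size 1, 1 block(s) of size 2.
In nonincreasing order the block sizes are [2, 1, 1, 1].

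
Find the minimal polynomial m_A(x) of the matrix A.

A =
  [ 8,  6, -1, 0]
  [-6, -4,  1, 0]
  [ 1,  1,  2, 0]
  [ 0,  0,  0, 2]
x^3 - 6*x^2 + 12*x - 8

The characteristic polynomial is χ_A(x) = (x - 2)^4, so the eigenvalues are known. The minimal polynomial is
  m_A(x) = Π_λ (x − λ)^{k_λ}
where k_λ is the size of the *largest* Jordan block for λ (equivalently, the smallest k with (A − λI)^k v = 0 for every generalised eigenvector v of λ).

  λ = 2: largest Jordan block has size 3, contributing (x − 2)^3

So m_A(x) = (x - 2)^3 = x^3 - 6*x^2 + 12*x - 8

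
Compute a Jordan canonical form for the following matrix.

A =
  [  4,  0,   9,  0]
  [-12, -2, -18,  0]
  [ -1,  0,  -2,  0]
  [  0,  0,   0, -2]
J_1(-2) ⊕ J_1(-2) ⊕ J_2(1)

The characteristic polynomial is
  det(x·I − A) = x^4 + 2*x^3 - 3*x^2 - 4*x + 4 = (x - 1)^2*(x + 2)^2

Eigenvalues and multiplicities (the geometric multiplicity of λ is n − rank(A − λI), which equals the number of Jordan blocks for λ):
  λ = -2: algebraic multiplicity = 2, geometric multiplicity = 2
  λ = 1: algebraic multiplicity = 2, geometric multiplicity = 1

Determining the block sizes for each eigenvalue:
  λ = -2: gm = am = 2, so every block has size 1 → block sizes [1, 1]
  λ = 1: one block (gm = 1), so the single block has size am = 2 → block sizes [2]

Assembling the blocks gives a Jordan form
J =
  [-2,  0, 0, 0]
  [ 0, -2, 0, 0]
  [ 0,  0, 1, 1]
  [ 0,  0, 0, 1]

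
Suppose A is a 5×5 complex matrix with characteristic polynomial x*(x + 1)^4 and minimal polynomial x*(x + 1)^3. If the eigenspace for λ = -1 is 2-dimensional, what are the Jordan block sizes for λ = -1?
Block sizes for λ = -1: [3, 1]

Step 1 — from the characteristic polynomial, algebraic multiplicity of λ = -1 is 4. From dim ker(A − (-1)·I) = 2, there are exactly 2 Jordan blocks for λ = -1.
Step 2 — from the minimal polynomial, the factor (x + 1)^3 tells us the largest block for λ = -1 has size 3.
Step 3 — with total size 4, 2 blocks, and largest block 3, the block sizes (in nonincreasing order) are [3, 1].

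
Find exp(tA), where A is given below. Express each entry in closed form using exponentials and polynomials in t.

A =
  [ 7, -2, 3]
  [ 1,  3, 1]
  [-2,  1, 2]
e^{tA} =
  [t^2*exp(4*t)/2 + 3*t*exp(4*t) + exp(4*t), -t^2*exp(4*t)/2 - 2*t*exp(4*t), t^2*exp(4*t)/2 + 3*t*exp(4*t)]
  [t*exp(4*t), -t*exp(4*t) + exp(4*t), t*exp(4*t)]
  [-t^2*exp(4*t)/2 - 2*t*exp(4*t), t^2*exp(4*t)/2 + t*exp(4*t), -t^2*exp(4*t)/2 - 2*t*exp(4*t) + exp(4*t)]

Strategy: write A = P · J · P⁻¹ where J is a Jordan canonical form, so e^{tA} = P · e^{tJ} · P⁻¹, and e^{tJ} can be computed block-by-block.

A has Jordan form
J =
  [4, 1, 0]
  [0, 4, 1]
  [0, 0, 4]
(up to reordering of blocks).

Per-block formulas:
  For a 3×3 Jordan block J_3(4): exp(t · J_3(4)) = e^(4t)·(I + t·N + (t^2/2)·N^2), where N is the 3×3 nilpotent shift.

After assembling e^{tJ} and conjugating by P, we get:

e^{tA} =
  [t^2*exp(4*t)/2 + 3*t*exp(4*t) + exp(4*t), -t^2*exp(4*t)/2 - 2*t*exp(4*t), t^2*exp(4*t)/2 + 3*t*exp(4*t)]
  [t*exp(4*t), -t*exp(4*t) + exp(4*t), t*exp(4*t)]
  [-t^2*exp(4*t)/2 - 2*t*exp(4*t), t^2*exp(4*t)/2 + t*exp(4*t), -t^2*exp(4*t)/2 - 2*t*exp(4*t) + exp(4*t)]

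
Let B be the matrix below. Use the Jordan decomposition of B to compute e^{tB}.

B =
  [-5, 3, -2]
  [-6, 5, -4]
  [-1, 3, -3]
e^{tB} =
  [-4*t*exp(-t) + exp(-t), 3*t*exp(-t), -2*t*exp(-t)]
  [-4*t^2*exp(-t) - 6*t*exp(-t), 3*t^2*exp(-t) + 6*t*exp(-t) + exp(-t), -2*t^2*exp(-t) - 4*t*exp(-t)]
  [-6*t^2*exp(-t) - t*exp(-t), 9*t^2*exp(-t)/2 + 3*t*exp(-t), -3*t^2*exp(-t) - 2*t*exp(-t) + exp(-t)]

Strategy: write B = P · J · P⁻¹ where J is a Jordan canonical form, so e^{tB} = P · e^{tJ} · P⁻¹, and e^{tJ} can be computed block-by-block.

B has Jordan form
J =
  [-1,  1,  0]
  [ 0, -1,  1]
  [ 0,  0, -1]
(up to reordering of blocks).

Per-block formulas:
  For a 3×3 Jordan block J_3(-1): exp(t · J_3(-1)) = e^(-1t)·(I + t·N + (t^2/2)·N^2), where N is the 3×3 nilpotent shift.

After assembling e^{tJ} and conjugating by P, we get:

e^{tB} =
  [-4*t*exp(-t) + exp(-t), 3*t*exp(-t), -2*t*exp(-t)]
  [-4*t^2*exp(-t) - 6*t*exp(-t), 3*t^2*exp(-t) + 6*t*exp(-t) + exp(-t), -2*t^2*exp(-t) - 4*t*exp(-t)]
  [-6*t^2*exp(-t) - t*exp(-t), 9*t^2*exp(-t)/2 + 3*t*exp(-t), -3*t^2*exp(-t) - 2*t*exp(-t) + exp(-t)]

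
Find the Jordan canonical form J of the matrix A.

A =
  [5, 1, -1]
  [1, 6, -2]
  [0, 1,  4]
J_3(5)

The characteristic polynomial is
  det(x·I − A) = x^3 - 15*x^2 + 75*x - 125 = (x - 5)^3

Eigenvalues and multiplicities (the geometric multiplicity of λ is n − rank(A − λI), which equals the number of Jordan blocks for λ):
  λ = 5: algebraic multiplicity = 3, geometric multiplicity = 1

Determining the block sizes for each eigenvalue:
  λ = 5: one block (gm = 1), so the single block has size am = 3 → block sizes [3]

Assembling the blocks gives a Jordan form
J =
  [5, 1, 0]
  [0, 5, 1]
  [0, 0, 5]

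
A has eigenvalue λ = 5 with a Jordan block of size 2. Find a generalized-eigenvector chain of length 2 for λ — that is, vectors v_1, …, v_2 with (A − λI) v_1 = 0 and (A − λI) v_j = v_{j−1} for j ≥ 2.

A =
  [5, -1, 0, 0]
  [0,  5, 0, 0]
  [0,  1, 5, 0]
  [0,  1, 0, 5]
A Jordan chain for λ = 5 of length 2:
v_1 = (-1, 0, 1, 1)ᵀ
v_2 = (0, 1, 0, 0)ᵀ

Let N = A − (5)·I. We want v_2 with N^2 v_2 = 0 but N^1 v_2 ≠ 0; then v_{j-1} := N · v_j for j = 2, …, 2.

Pick v_2 = (0, 1, 0, 0)ᵀ.
Then v_1 = N · v_2 = (-1, 0, 1, 1)ᵀ.

Sanity check: (A − (5)·I) v_1 = (0, 0, 0, 0)ᵀ = 0. ✓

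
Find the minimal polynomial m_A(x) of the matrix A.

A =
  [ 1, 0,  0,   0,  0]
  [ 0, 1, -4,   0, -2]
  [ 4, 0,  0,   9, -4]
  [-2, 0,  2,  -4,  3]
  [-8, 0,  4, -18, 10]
x^4 - 7*x^3 + 18*x^2 - 20*x + 8

The characteristic polynomial is χ_A(x) = (x - 2)^3*(x - 1)^2, so the eigenvalues are known. The minimal polynomial is
  m_A(x) = Π_λ (x − λ)^{k_λ}
where k_λ is the size of the *largest* Jordan block for λ (equivalently, the smallest k with (A − λI)^k v = 0 for every generalised eigenvector v of λ).

  λ = 1: largest Jordan block has size 1, contributing (x − 1)
  λ = 2: largest Jordan block has size 3, contributing (x − 2)^3

So m_A(x) = (x - 2)^3*(x - 1) = x^4 - 7*x^3 + 18*x^2 - 20*x + 8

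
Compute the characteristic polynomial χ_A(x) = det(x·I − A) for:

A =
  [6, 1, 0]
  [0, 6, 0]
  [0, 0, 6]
x^3 - 18*x^2 + 108*x - 216

Expanding det(x·I − A) (e.g. by cofactor expansion or by noting that A is similar to its Jordan form J, which has the same characteristic polynomial as A) gives
  χ_A(x) = x^3 - 18*x^2 + 108*x - 216
which factors as (x - 6)^3. The eigenvalues (with algebraic multiplicities) are λ = 6 with multiplicity 3.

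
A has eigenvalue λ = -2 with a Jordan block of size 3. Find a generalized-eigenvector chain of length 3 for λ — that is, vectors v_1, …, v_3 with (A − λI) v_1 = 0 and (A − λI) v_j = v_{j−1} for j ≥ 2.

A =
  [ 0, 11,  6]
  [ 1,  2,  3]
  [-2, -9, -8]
A Jordan chain for λ = -2 of length 3:
v_1 = (3, 0, -1)ᵀ
v_2 = (2, 1, -2)ᵀ
v_3 = (1, 0, 0)ᵀ

Let N = A − (-2)·I. We want v_3 with N^3 v_3 = 0 but N^2 v_3 ≠ 0; then v_{j-1} := N · v_j for j = 3, …, 2.

Pick v_3 = (1, 0, 0)ᵀ.
Then v_2 = N · v_3 = (2, 1, -2)ᵀ.
Then v_1 = N · v_2 = (3, 0, -1)ᵀ.

Sanity check: (A − (-2)·I) v_1 = (0, 0, 0)ᵀ = 0. ✓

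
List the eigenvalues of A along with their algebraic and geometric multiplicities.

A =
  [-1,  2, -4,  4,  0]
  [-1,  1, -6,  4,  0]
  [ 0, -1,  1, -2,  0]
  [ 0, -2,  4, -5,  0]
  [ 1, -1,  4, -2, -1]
λ = -1: alg = 5, geom = 3

Step 1 — factor the characteristic polynomial to read off the algebraic multiplicities:
  χ_A(x) = (x + 1)^5

Step 2 — compute geometric multiplicities via the rank-nullity identity g(λ) = n − rank(A − λI):
  rank(A − (-1)·I) = 2, so dim ker(A − (-1)·I) = n − 2 = 3

Summary:
  λ = -1: algebraic multiplicity = 5, geometric multiplicity = 3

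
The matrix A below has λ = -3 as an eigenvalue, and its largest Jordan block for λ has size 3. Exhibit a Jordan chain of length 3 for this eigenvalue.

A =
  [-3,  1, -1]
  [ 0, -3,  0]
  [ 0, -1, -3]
A Jordan chain for λ = -3 of length 3:
v_1 = (1, 0, 0)ᵀ
v_2 = (1, 0, -1)ᵀ
v_3 = (0, 1, 0)ᵀ

Let N = A − (-3)·I. We want v_3 with N^3 v_3 = 0 but N^2 v_3 ≠ 0; then v_{j-1} := N · v_j for j = 3, …, 2.

Pick v_3 = (0, 1, 0)ᵀ.
Then v_2 = N · v_3 = (1, 0, -1)ᵀ.
Then v_1 = N · v_2 = (1, 0, 0)ᵀ.

Sanity check: (A − (-3)·I) v_1 = (0, 0, 0)ᵀ = 0. ✓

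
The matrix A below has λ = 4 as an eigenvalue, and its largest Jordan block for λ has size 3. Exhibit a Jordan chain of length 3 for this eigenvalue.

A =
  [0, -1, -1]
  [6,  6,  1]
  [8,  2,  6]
A Jordan chain for λ = 4 of length 3:
v_1 = (2, -4, -4)ᵀ
v_2 = (-4, 6, 8)ᵀ
v_3 = (1, 0, 0)ᵀ

Let N = A − (4)·I. We want v_3 with N^3 v_3 = 0 but N^2 v_3 ≠ 0; then v_{j-1} := N · v_j for j = 3, …, 2.

Pick v_3 = (1, 0, 0)ᵀ.
Then v_2 = N · v_3 = (-4, 6, 8)ᵀ.
Then v_1 = N · v_2 = (2, -4, -4)ᵀ.

Sanity check: (A − (4)·I) v_1 = (0, 0, 0)ᵀ = 0. ✓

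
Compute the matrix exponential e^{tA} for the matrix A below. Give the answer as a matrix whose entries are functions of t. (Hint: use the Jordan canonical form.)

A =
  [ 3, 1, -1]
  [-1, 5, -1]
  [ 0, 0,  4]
e^{tA} =
  [-t*exp(4*t) + exp(4*t), t*exp(4*t), -t*exp(4*t)]
  [-t*exp(4*t), t*exp(4*t) + exp(4*t), -t*exp(4*t)]
  [0, 0, exp(4*t)]

Strategy: write A = P · J · P⁻¹ where J is a Jordan canonical form, so e^{tA} = P · e^{tJ} · P⁻¹, and e^{tJ} can be computed block-by-block.

A has Jordan form
J =
  [4, 1, 0]
  [0, 4, 0]
  [0, 0, 4]
(up to reordering of blocks).

Per-block formulas:
  For a 1×1 block at λ = 4: exp(t · [4]) = [e^(4t)].
  For a 2×2 Jordan block J_2(4): exp(t · J_2(4)) = e^(4t)·(I + t·N), where N is the 2×2 nilpotent shift.

After assembling e^{tJ} and conjugating by P, we get:

e^{tA} =
  [-t*exp(4*t) + exp(4*t), t*exp(4*t), -t*exp(4*t)]
  [-t*exp(4*t), t*exp(4*t) + exp(4*t), -t*exp(4*t)]
  [0, 0, exp(4*t)]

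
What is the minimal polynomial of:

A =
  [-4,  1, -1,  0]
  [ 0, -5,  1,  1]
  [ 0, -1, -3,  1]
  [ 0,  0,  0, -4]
x^2 + 8*x + 16

The characteristic polynomial is χ_A(x) = (x + 4)^4, so the eigenvalues are known. The minimal polynomial is
  m_A(x) = Π_λ (x − λ)^{k_λ}
where k_λ is the size of the *largest* Jordan block for λ (equivalently, the smallest k with (A − λI)^k v = 0 for every generalised eigenvector v of λ).

  λ = -4: largest Jordan block has size 2, contributing (x + 4)^2

So m_A(x) = (x + 4)^2 = x^2 + 8*x + 16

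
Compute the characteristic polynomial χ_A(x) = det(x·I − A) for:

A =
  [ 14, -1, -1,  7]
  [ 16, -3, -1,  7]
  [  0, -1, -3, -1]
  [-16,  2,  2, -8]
x^4 - 24*x^2 - 64*x - 48

Expanding det(x·I − A) (e.g. by cofactor expansion or by noting that A is similar to its Jordan form J, which has the same characteristic polynomial as A) gives
  χ_A(x) = x^4 - 24*x^2 - 64*x - 48
which factors as (x - 6)*(x + 2)^3. The eigenvalues (with algebraic multiplicities) are λ = -2 with multiplicity 3, λ = 6 with multiplicity 1.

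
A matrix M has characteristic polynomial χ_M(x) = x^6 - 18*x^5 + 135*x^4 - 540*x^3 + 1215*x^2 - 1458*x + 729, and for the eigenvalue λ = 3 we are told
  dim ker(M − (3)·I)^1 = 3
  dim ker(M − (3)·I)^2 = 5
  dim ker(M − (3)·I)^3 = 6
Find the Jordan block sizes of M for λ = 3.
Block sizes for λ = 3: [3, 2, 1]

From the dimensions of kernels of powers, the number of Jordan blocks of size at least j is d_j − d_{j−1} where d_j = dim ker(N^j) (with d_0 = 0). Computing the differences gives [3, 2, 1].
The number of blocks of size exactly k is (#blocks of size ≥ k) − (#blocks of size ≥ k + 1), so the partition is: 1 block(s) of size 1, 1 block(s) of size 2, 1 block(s) of size 3.
In nonincreasing order the block sizes are [3, 2, 1].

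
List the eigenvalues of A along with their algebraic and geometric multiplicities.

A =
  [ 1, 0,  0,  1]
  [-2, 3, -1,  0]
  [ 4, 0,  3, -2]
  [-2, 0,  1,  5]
λ = 3: alg = 4, geom = 2

Step 1 — factor the characteristic polynomial to read off the algebraic multiplicities:
  χ_A(x) = (x - 3)^4

Step 2 — compute geometric multiplicities via the rank-nullity identity g(λ) = n − rank(A − λI):
  rank(A − (3)·I) = 2, so dim ker(A − (3)·I) = n − 2 = 2

Summary:
  λ = 3: algebraic multiplicity = 4, geometric multiplicity = 2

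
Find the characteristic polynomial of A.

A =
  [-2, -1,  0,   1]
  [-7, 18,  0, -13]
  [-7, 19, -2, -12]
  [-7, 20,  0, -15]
x^4 + x^3 - 18*x^2 - 52*x - 40

Expanding det(x·I − A) (e.g. by cofactor expansion or by noting that A is similar to its Jordan form J, which has the same characteristic polynomial as A) gives
  χ_A(x) = x^4 + x^3 - 18*x^2 - 52*x - 40
which factors as (x - 5)*(x + 2)^3. The eigenvalues (with algebraic multiplicities) are λ = -2 with multiplicity 3, λ = 5 with multiplicity 1.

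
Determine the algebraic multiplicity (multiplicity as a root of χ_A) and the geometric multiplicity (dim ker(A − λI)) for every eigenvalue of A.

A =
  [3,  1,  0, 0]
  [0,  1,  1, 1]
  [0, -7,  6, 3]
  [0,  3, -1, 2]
λ = 3: alg = 4, geom = 2

Step 1 — factor the characteristic polynomial to read off the algebraic multiplicities:
  χ_A(x) = (x - 3)^4

Step 2 — compute geometric multiplicities via the rank-nullity identity g(λ) = n − rank(A − λI):
  rank(A − (3)·I) = 2, so dim ker(A − (3)·I) = n − 2 = 2

Summary:
  λ = 3: algebraic multiplicity = 4, geometric multiplicity = 2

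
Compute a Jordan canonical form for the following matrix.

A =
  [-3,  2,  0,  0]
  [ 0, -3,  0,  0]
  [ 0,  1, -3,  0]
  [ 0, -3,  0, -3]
J_2(-3) ⊕ J_1(-3) ⊕ J_1(-3)

The characteristic polynomial is
  det(x·I − A) = x^4 + 12*x^3 + 54*x^2 + 108*x + 81 = (x + 3)^4

Eigenvalues and multiplicities (the geometric multiplicity of λ is n − rank(A − λI), which equals the number of Jordan blocks for λ):
  λ = -3: algebraic multiplicity = 4, geometric multiplicity = 3

Determining the block sizes for each eigenvalue:
  λ = -3: 3 blocks summing to 4 forces exactly one block of size 2 and the rest size 1 → block sizes [2, 1, 1]

Assembling the blocks gives a Jordan form
J =
  [-3,  1,  0,  0]
  [ 0, -3,  0,  0]
  [ 0,  0, -3,  0]
  [ 0,  0,  0, -3]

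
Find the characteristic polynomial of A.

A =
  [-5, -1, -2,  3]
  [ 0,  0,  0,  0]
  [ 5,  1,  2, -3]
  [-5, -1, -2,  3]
x^4

Expanding det(x·I − A) (e.g. by cofactor expansion or by noting that A is similar to its Jordan form J, which has the same characteristic polynomial as A) gives
  χ_A(x) = x^4
which factors as x^4. The eigenvalues (with algebraic multiplicities) are λ = 0 with multiplicity 4.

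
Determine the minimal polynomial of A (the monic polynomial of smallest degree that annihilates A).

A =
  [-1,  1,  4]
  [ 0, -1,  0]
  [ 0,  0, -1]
x^2 + 2*x + 1

The characteristic polynomial is χ_A(x) = (x + 1)^3, so the eigenvalues are known. The minimal polynomial is
  m_A(x) = Π_λ (x − λ)^{k_λ}
where k_λ is the size of the *largest* Jordan block for λ (equivalently, the smallest k with (A − λI)^k v = 0 for every generalised eigenvector v of λ).

  λ = -1: largest Jordan block has size 2, contributing (x + 1)^2

So m_A(x) = (x + 1)^2 = x^2 + 2*x + 1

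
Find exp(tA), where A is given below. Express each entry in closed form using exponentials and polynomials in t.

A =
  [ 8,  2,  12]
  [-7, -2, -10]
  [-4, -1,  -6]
e^{tA} =
  [t^2 + 8*t + 1, 2*t, 2*t^2 + 12*t]
  [-t^2 - 7*t, 1 - 2*t, -2*t^2 - 10*t]
  [-t^2/2 - 4*t, -t, -t^2 - 6*t + 1]

Strategy: write A = P · J · P⁻¹ where J is a Jordan canonical form, so e^{tA} = P · e^{tJ} · P⁻¹, and e^{tJ} can be computed block-by-block.

A has Jordan form
J =
  [0, 1, 0]
  [0, 0, 1]
  [0, 0, 0]
(up to reordering of blocks).

Per-block formulas:
  For a 3×3 Jordan block J_3(0): exp(t · J_3(0)) = e^(0t)·(I + t·N + (t^2/2)·N^2), where N is the 3×3 nilpotent shift.

After assembling e^{tJ} and conjugating by P, we get:

e^{tA} =
  [t^2 + 8*t + 1, 2*t, 2*t^2 + 12*t]
  [-t^2 - 7*t, 1 - 2*t, -2*t^2 - 10*t]
  [-t^2/2 - 4*t, -t, -t^2 - 6*t + 1]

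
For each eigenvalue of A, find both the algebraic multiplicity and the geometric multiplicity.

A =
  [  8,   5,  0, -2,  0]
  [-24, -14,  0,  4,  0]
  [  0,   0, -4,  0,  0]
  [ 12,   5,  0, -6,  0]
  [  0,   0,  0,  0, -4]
λ = -4: alg = 5, geom = 4

Step 1 — factor the characteristic polynomial to read off the algebraic multiplicities:
  χ_A(x) = (x + 4)^5

Step 2 — compute geometric multiplicities via the rank-nullity identity g(λ) = n − rank(A − λI):
  rank(A − (-4)·I) = 1, so dim ker(A − (-4)·I) = n − 1 = 4

Summary:
  λ = -4: algebraic multiplicity = 5, geometric multiplicity = 4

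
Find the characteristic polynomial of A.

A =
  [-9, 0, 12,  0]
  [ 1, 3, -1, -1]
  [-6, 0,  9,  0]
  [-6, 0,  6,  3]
x^4 - 6*x^3 + 54*x - 81

Expanding det(x·I − A) (e.g. by cofactor expansion or by noting that A is similar to its Jordan form J, which has the same characteristic polynomial as A) gives
  χ_A(x) = x^4 - 6*x^3 + 54*x - 81
which factors as (x - 3)^3*(x + 3). The eigenvalues (with algebraic multiplicities) are λ = -3 with multiplicity 1, λ = 3 with multiplicity 3.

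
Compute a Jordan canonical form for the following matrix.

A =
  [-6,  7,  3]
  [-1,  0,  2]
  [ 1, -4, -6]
J_3(-4)

The characteristic polynomial is
  det(x·I − A) = x^3 + 12*x^2 + 48*x + 64 = (x + 4)^3

Eigenvalues and multiplicities (the geometric multiplicity of λ is n − rank(A − λI), which equals the number of Jordan blocks for λ):
  λ = -4: algebraic multiplicity = 3, geometric multiplicity = 1

Determining the block sizes for each eigenvalue:
  λ = -4: one block (gm = 1), so the single block has size am = 3 → block sizes [3]

Assembling the blocks gives a Jordan form
J =
  [-4,  1,  0]
  [ 0, -4,  1]
  [ 0,  0, -4]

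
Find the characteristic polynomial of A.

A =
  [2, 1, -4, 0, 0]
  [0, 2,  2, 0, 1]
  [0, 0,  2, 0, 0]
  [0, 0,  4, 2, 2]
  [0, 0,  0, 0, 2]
x^5 - 10*x^4 + 40*x^3 - 80*x^2 + 80*x - 32

Expanding det(x·I − A) (e.g. by cofactor expansion or by noting that A is similar to its Jordan form J, which has the same characteristic polynomial as A) gives
  χ_A(x) = x^5 - 10*x^4 + 40*x^3 - 80*x^2 + 80*x - 32
which factors as (x - 2)^5. The eigenvalues (with algebraic multiplicities) are λ = 2 with multiplicity 5.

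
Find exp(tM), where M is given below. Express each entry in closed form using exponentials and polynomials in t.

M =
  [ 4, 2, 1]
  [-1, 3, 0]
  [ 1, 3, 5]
e^{tM} =
  [-t^2*exp(4*t)/2 + exp(4*t), t^2*exp(4*t)/2 + 2*t*exp(4*t), t^2*exp(4*t)/2 + t*exp(4*t)]
  [t^2*exp(4*t)/2 - t*exp(4*t), -t^2*exp(4*t)/2 - t*exp(4*t) + exp(4*t), -t^2*exp(4*t)/2]
  [-t^2*exp(4*t) + t*exp(4*t), t^2*exp(4*t) + 3*t*exp(4*t), t^2*exp(4*t) + t*exp(4*t) + exp(4*t)]

Strategy: write M = P · J · P⁻¹ where J is a Jordan canonical form, so e^{tM} = P · e^{tJ} · P⁻¹, and e^{tJ} can be computed block-by-block.

M has Jordan form
J =
  [4, 1, 0]
  [0, 4, 1]
  [0, 0, 4]
(up to reordering of blocks).

Per-block formulas:
  For a 3×3 Jordan block J_3(4): exp(t · J_3(4)) = e^(4t)·(I + t·N + (t^2/2)·N^2), where N is the 3×3 nilpotent shift.

After assembling e^{tJ} and conjugating by P, we get:

e^{tM} =
  [-t^2*exp(4*t)/2 + exp(4*t), t^2*exp(4*t)/2 + 2*t*exp(4*t), t^2*exp(4*t)/2 + t*exp(4*t)]
  [t^2*exp(4*t)/2 - t*exp(4*t), -t^2*exp(4*t)/2 - t*exp(4*t) + exp(4*t), -t^2*exp(4*t)/2]
  [-t^2*exp(4*t) + t*exp(4*t), t^2*exp(4*t) + 3*t*exp(4*t), t^2*exp(4*t) + t*exp(4*t) + exp(4*t)]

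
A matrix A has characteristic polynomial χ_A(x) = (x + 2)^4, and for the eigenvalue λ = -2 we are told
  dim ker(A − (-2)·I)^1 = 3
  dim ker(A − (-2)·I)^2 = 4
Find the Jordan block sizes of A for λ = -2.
Block sizes for λ = -2: [2, 1, 1]

From the dimensions of kernels of powers, the number of Jordan blocks of size at least j is d_j − d_{j−1} where d_j = dim ker(N^j) (with d_0 = 0). Computing the differences gives [3, 1].
The number of blocks of size exactly k is (#blocks of size ≥ k) − (#blocks of size ≥ k + 1), so the partition is: 2 block(s) of size 1, 1 block(s) of size 2.
In nonincreasing order the block sizes are [2, 1, 1].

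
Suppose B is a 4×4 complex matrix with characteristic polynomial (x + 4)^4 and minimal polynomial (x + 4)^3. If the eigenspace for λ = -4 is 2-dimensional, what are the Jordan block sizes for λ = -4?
Block sizes for λ = -4: [3, 1]

Step 1 — from the characteristic polynomial, algebraic multiplicity of λ = -4 is 4. From dim ker(B − (-4)·I) = 2, there are exactly 2 Jordan blocks for λ = -4.
Step 2 — from the minimal polynomial, the factor (x + 4)^3 tells us the largest block for λ = -4 has size 3.
Step 3 — with total size 4, 2 blocks, and largest block 3, the block sizes (in nonincreasing order) are [3, 1].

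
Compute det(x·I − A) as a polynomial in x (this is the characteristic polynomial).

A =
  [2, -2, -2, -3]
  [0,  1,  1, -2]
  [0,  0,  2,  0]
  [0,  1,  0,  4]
x^4 - 9*x^3 + 30*x^2 - 44*x + 24

Expanding det(x·I − A) (e.g. by cofactor expansion or by noting that A is similar to its Jordan form J, which has the same characteristic polynomial as A) gives
  χ_A(x) = x^4 - 9*x^3 + 30*x^2 - 44*x + 24
which factors as (x - 3)*(x - 2)^3. The eigenvalues (with algebraic multiplicities) are λ = 2 with multiplicity 3, λ = 3 with multiplicity 1.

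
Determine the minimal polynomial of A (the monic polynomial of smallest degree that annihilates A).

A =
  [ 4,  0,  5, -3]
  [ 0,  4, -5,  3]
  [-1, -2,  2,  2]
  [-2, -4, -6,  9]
x^4 - 19*x^3 + 135*x^2 - 425*x + 500

The characteristic polynomial is χ_A(x) = (x - 5)^3*(x - 4), so the eigenvalues are known. The minimal polynomial is
  m_A(x) = Π_λ (x − λ)^{k_λ}
where k_λ is the size of the *largest* Jordan block for λ (equivalently, the smallest k with (A − λI)^k v = 0 for every generalised eigenvector v of λ).

  λ = 4: largest Jordan block has size 1, contributing (x − 4)
  λ = 5: largest Jordan block has size 3, contributing (x − 5)^3

So m_A(x) = (x - 5)^3*(x - 4) = x^4 - 19*x^3 + 135*x^2 - 425*x + 500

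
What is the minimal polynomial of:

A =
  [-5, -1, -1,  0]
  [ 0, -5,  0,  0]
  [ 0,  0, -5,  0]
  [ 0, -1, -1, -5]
x^2 + 10*x + 25

The characteristic polynomial is χ_A(x) = (x + 5)^4, so the eigenvalues are known. The minimal polynomial is
  m_A(x) = Π_λ (x − λ)^{k_λ}
where k_λ is the size of the *largest* Jordan block for λ (equivalently, the smallest k with (A − λI)^k v = 0 for every generalised eigenvector v of λ).

  λ = -5: largest Jordan block has size 2, contributing (x + 5)^2

So m_A(x) = (x + 5)^2 = x^2 + 10*x + 25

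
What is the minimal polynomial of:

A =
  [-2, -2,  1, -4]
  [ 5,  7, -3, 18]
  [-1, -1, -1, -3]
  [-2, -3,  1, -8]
x^3 + 3*x^2 + 3*x + 1

The characteristic polynomial is χ_A(x) = (x + 1)^4, so the eigenvalues are known. The minimal polynomial is
  m_A(x) = Π_λ (x − λ)^{k_λ}
where k_λ is the size of the *largest* Jordan block for λ (equivalently, the smallest k with (A − λI)^k v = 0 for every generalised eigenvector v of λ).

  λ = -1: largest Jordan block has size 3, contributing (x + 1)^3

So m_A(x) = (x + 1)^3 = x^3 + 3*x^2 + 3*x + 1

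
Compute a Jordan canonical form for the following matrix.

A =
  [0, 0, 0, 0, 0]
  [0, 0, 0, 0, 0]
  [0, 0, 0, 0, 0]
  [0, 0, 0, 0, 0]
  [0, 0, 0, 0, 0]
J_1(0) ⊕ J_1(0) ⊕ J_1(0) ⊕ J_1(0) ⊕ J_1(0)

The characteristic polynomial is
  det(x·I − A) = x^5

Eigenvalues and multiplicities (the geometric multiplicity of λ is n − rank(A − λI), which equals the number of Jordan blocks for λ):
  λ = 0: algebraic multiplicity = 5, geometric multiplicity = 5

Determining the block sizes for each eigenvalue:
  λ = 0: gm = am = 5, so every block has size 1 → block sizes [1, 1, 1, 1, 1]

Assembling the blocks gives a Jordan form
J =
  [0, 0, 0, 0, 0]
  [0, 0, 0, 0, 0]
  [0, 0, 0, 0, 0]
  [0, 0, 0, 0, 0]
  [0, 0, 0, 0, 0]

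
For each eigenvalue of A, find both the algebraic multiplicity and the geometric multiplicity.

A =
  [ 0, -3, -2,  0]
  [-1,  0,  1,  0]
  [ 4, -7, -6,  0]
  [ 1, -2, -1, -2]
λ = -2: alg = 4, geom = 2

Step 1 — factor the characteristic polynomial to read off the algebraic multiplicities:
  χ_A(x) = (x + 2)^4

Step 2 — compute geometric multiplicities via the rank-nullity identity g(λ) = n − rank(A − λI):
  rank(A − (-2)·I) = 2, so dim ker(A − (-2)·I) = n − 2 = 2

Summary:
  λ = -2: algebraic multiplicity = 4, geometric multiplicity = 2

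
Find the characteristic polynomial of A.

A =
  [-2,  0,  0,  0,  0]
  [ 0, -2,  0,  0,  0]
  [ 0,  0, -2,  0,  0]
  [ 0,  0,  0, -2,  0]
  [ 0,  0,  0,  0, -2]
x^5 + 10*x^4 + 40*x^3 + 80*x^2 + 80*x + 32

Expanding det(x·I − A) (e.g. by cofactor expansion or by noting that A is similar to its Jordan form J, which has the same characteristic polynomial as A) gives
  χ_A(x) = x^5 + 10*x^4 + 40*x^3 + 80*x^2 + 80*x + 32
which factors as (x + 2)^5. The eigenvalues (with algebraic multiplicities) are λ = -2 with multiplicity 5.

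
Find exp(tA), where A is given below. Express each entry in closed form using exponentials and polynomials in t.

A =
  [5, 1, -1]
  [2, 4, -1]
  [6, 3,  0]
e^{tA} =
  [2*t*exp(3*t) + exp(3*t), t*exp(3*t), -t*exp(3*t)]
  [2*t*exp(3*t), t*exp(3*t) + exp(3*t), -t*exp(3*t)]
  [6*t*exp(3*t), 3*t*exp(3*t), -3*t*exp(3*t) + exp(3*t)]

Strategy: write A = P · J · P⁻¹ where J is a Jordan canonical form, so e^{tA} = P · e^{tJ} · P⁻¹, and e^{tJ} can be computed block-by-block.

A has Jordan form
J =
  [3, 1, 0]
  [0, 3, 0]
  [0, 0, 3]
(up to reordering of blocks).

Per-block formulas:
  For a 1×1 block at λ = 3: exp(t · [3]) = [e^(3t)].
  For a 2×2 Jordan block J_2(3): exp(t · J_2(3)) = e^(3t)·(I + t·N), where N is the 2×2 nilpotent shift.

After assembling e^{tJ} and conjugating by P, we get:

e^{tA} =
  [2*t*exp(3*t) + exp(3*t), t*exp(3*t), -t*exp(3*t)]
  [2*t*exp(3*t), t*exp(3*t) + exp(3*t), -t*exp(3*t)]
  [6*t*exp(3*t), 3*t*exp(3*t), -3*t*exp(3*t) + exp(3*t)]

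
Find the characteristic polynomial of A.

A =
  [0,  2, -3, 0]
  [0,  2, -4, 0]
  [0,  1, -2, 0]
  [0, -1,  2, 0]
x^4

Expanding det(x·I − A) (e.g. by cofactor expansion or by noting that A is similar to its Jordan form J, which has the same characteristic polynomial as A) gives
  χ_A(x) = x^4
which factors as x^4. The eigenvalues (with algebraic multiplicities) are λ = 0 with multiplicity 4.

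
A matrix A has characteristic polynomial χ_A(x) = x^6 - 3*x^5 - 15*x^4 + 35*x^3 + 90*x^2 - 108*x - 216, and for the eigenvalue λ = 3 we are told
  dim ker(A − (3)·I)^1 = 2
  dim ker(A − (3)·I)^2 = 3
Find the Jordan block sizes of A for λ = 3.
Block sizes for λ = 3: [2, 1]

From the dimensions of kernels of powers, the number of Jordan blocks of size at least j is d_j − d_{j−1} where d_j = dim ker(N^j) (with d_0 = 0). Computing the differences gives [2, 1].
The number of blocks of size exactly k is (#blocks of size ≥ k) − (#blocks of size ≥ k + 1), so the partition is: 1 block(s) of size 1, 1 block(s) of size 2.
In nonincreasing order the block sizes are [2, 1].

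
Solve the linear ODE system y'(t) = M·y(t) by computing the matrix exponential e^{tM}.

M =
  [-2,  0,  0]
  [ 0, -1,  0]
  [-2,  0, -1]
e^{tM} =
  [exp(-2*t), 0, 0]
  [0, exp(-t), 0]
  [-2*exp(-t) + 2*exp(-2*t), 0, exp(-t)]

Strategy: write M = P · J · P⁻¹ where J is a Jordan canonical form, so e^{tM} = P · e^{tJ} · P⁻¹, and e^{tJ} can be computed block-by-block.

M has Jordan form
J =
  [-2,  0,  0]
  [ 0, -1,  0]
  [ 0,  0, -1]
(up to reordering of blocks).

Per-block formulas:
  For a 1×1 block at λ = -1: exp(t · [-1]) = [e^(-1t)].
  For a 1×1 block at λ = -2: exp(t · [-2]) = [e^(-2t)].

After assembling e^{tJ} and conjugating by P, we get:

e^{tM} =
  [exp(-2*t), 0, 0]
  [0, exp(-t), 0]
  [-2*exp(-t) + 2*exp(-2*t), 0, exp(-t)]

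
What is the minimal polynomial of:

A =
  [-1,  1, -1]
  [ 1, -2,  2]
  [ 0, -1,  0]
x^3 + 3*x^2 + 3*x + 1

The characteristic polynomial is χ_A(x) = (x + 1)^3, so the eigenvalues are known. The minimal polynomial is
  m_A(x) = Π_λ (x − λ)^{k_λ}
where k_λ is the size of the *largest* Jordan block for λ (equivalently, the smallest k with (A − λI)^k v = 0 for every generalised eigenvector v of λ).

  λ = -1: largest Jordan block has size 3, contributing (x + 1)^3

So m_A(x) = (x + 1)^3 = x^3 + 3*x^2 + 3*x + 1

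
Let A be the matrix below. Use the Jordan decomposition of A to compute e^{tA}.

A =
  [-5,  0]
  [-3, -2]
e^{tA} =
  [exp(-5*t), 0]
  [-exp(-2*t) + exp(-5*t), exp(-2*t)]

Strategy: write A = P · J · P⁻¹ where J is a Jordan canonical form, so e^{tA} = P · e^{tJ} · P⁻¹, and e^{tJ} can be computed block-by-block.

A has Jordan form
J =
  [-5,  0]
  [ 0, -2]
(up to reordering of blocks).

Per-block formulas:
  For a 1×1 block at λ = -2: exp(t · [-2]) = [e^(-2t)].
  For a 1×1 block at λ = -5: exp(t · [-5]) = [e^(-5t)].

After assembling e^{tJ} and conjugating by P, we get:

e^{tA} =
  [exp(-5*t), 0]
  [-exp(-2*t) + exp(-5*t), exp(-2*t)]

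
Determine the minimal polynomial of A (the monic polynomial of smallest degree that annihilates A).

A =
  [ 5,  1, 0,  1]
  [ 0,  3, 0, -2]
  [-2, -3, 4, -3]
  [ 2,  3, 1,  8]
x^3 - 15*x^2 + 75*x - 125

The characteristic polynomial is χ_A(x) = (x - 5)^4, so the eigenvalues are known. The minimal polynomial is
  m_A(x) = Π_λ (x − λ)^{k_λ}
where k_λ is the size of the *largest* Jordan block for λ (equivalently, the smallest k with (A − λI)^k v = 0 for every generalised eigenvector v of λ).

  λ = 5: largest Jordan block has size 3, contributing (x − 5)^3

So m_A(x) = (x - 5)^3 = x^3 - 15*x^2 + 75*x - 125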